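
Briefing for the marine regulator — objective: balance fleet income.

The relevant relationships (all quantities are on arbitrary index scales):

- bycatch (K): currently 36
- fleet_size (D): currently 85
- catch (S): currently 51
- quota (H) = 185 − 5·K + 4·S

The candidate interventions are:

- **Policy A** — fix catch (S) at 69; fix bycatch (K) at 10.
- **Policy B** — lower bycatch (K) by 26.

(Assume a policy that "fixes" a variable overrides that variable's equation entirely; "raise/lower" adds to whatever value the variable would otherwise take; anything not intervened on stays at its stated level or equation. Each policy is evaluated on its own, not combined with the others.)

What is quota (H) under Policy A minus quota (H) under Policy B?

72

Policy A (S := 69, K := 10):
  K = 10
  S = 69
  H = 185 − 5·10 + 4·69 = 411
Policy B (K − 26):
  K = 36 − 26 = 10
  S = 51
  H = 185 − 5·10 + 4·51 = 339
H: 411 − 339 = 72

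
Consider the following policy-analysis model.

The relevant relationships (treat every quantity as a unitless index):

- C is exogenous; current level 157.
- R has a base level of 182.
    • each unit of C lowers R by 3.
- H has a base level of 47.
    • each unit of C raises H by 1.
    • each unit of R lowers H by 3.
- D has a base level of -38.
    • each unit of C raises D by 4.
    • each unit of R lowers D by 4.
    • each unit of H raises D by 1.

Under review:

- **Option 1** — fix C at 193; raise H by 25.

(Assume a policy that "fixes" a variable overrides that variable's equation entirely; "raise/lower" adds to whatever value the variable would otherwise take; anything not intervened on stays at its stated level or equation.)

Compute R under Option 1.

-397

Option 1 (C := 193, H + 25):
  C = 193
  R = 182 − 3·193 = -397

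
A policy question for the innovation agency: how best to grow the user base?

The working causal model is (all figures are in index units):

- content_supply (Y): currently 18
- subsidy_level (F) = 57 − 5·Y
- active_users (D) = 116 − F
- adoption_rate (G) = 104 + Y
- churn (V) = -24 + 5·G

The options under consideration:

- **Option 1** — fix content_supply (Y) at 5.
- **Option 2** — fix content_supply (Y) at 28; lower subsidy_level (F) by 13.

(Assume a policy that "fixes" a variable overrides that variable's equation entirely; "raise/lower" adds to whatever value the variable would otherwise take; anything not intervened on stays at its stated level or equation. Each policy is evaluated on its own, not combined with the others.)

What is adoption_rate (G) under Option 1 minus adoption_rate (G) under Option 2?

Option 1 (Y := 5):
  Y = 5
  G = 104 + 5 = 109
Option 2 (Y := 28, F − 13):
  Y = 28
  G = 104 + 28 = 132
G: 109 − 132 = -23

-23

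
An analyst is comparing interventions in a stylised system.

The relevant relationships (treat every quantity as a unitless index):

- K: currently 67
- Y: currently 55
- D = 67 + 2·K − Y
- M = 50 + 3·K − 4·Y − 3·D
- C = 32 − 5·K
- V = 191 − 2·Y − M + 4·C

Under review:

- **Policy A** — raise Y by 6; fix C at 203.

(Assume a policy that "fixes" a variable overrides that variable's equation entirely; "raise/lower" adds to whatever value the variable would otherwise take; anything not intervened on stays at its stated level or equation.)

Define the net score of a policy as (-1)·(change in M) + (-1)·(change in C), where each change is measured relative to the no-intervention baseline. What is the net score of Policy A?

-500

Baseline:
  K = 67
  Y = 55
  D = 67 + 2·67 − 55 = 146
  M = 50 + 3·67 − 4·55 − 3·146 = -407
  C = 32 − 5·67 = -303
Policy A (Y + 6, C := 203):
  K = 67
  Y = 55 + 6 = 61
  D = 67 + 2·67 − 61 = 140
  M = 50 + 3·67 − 4·61 − 3·140 = -413
  C = 203
ΔM = -413 − (-407) = -6; ΔC = 203 − (-303) = 506
Score = (-1)·(-6) + (-1)·506 = -500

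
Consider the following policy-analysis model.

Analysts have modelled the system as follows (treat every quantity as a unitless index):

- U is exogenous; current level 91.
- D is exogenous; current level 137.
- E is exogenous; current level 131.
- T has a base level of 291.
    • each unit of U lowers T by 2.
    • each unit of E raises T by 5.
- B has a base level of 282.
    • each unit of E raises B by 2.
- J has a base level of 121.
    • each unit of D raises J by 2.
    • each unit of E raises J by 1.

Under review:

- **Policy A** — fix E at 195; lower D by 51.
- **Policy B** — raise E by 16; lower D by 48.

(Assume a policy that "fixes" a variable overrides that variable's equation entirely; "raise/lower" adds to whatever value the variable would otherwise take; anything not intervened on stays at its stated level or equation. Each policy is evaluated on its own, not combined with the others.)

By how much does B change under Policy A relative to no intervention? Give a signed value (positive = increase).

128

Baseline:
  E = 131
  B = 282 + 2·131 = 544
Policy A (E := 195, D − 51):
  E = 195
  B = 282 + 2·195 = 672
Change in B: 672 − 544 = 128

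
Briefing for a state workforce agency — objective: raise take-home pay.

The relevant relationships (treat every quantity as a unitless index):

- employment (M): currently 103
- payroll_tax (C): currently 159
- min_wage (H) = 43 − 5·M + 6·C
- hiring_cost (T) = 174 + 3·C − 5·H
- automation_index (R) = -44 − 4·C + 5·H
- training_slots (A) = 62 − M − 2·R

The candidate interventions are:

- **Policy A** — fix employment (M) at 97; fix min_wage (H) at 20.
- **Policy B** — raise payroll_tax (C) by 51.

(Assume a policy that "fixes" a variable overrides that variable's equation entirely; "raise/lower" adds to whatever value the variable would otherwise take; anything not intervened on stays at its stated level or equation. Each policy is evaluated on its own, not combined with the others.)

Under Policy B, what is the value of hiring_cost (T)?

Policy B (C + 51):
  M = 103
  C = 159 + 51 = 210
  H = 43 − 5·103 + 6·210 = 788
  T = 174 + 3·210 − 5·788 = -3136

-3136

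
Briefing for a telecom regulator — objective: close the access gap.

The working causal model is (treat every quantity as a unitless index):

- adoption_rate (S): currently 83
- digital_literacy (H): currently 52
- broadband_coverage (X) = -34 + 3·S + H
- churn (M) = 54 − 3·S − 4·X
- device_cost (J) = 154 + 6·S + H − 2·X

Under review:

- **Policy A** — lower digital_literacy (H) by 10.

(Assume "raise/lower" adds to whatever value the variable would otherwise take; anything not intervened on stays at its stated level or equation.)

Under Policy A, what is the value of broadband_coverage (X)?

Policy A (H − 10):
  S = 83
  H = 52 − 10 = 42
  X = -34 + 3·83 + 42 = 257

257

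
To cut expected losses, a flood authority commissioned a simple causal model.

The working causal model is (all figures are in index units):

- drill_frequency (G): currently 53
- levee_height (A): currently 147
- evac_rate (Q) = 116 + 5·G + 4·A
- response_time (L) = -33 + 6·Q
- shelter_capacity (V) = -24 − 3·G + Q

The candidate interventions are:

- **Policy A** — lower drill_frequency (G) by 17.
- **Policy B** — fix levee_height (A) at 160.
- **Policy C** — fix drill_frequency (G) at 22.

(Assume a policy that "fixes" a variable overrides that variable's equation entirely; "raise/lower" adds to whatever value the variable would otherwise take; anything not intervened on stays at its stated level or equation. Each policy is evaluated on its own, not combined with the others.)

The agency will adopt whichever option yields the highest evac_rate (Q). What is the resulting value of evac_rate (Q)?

Policy A (G − 17):
  G = 53 − 17 = 36
  A = 147
  Q = 116 + 5·36 + 4·147 = 884
Policy B (A := 160):
  G = 53
  A = 160
  Q = 116 + 5·53 + 4·160 = 1021
Policy C (G := 22):
  G = 22
  A = 147
  Q = 116 + 5·22 + 4·147 = 814
Comparing — Policy A: Q=884, Policy B: Q=1021, Policy C: Q=814. Highest is 1021 (Policy B).

1021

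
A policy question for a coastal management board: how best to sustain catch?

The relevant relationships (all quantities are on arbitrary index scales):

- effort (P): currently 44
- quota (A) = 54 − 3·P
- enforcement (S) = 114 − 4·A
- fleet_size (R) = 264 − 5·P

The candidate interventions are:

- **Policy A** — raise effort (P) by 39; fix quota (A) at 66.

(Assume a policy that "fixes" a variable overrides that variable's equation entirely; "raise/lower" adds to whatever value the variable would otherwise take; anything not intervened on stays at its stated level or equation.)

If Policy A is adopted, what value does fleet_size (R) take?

-151

Policy A (P + 39, A := 66):
  P = 44 + 39 = 83
  R = 264 − 5·83 = -151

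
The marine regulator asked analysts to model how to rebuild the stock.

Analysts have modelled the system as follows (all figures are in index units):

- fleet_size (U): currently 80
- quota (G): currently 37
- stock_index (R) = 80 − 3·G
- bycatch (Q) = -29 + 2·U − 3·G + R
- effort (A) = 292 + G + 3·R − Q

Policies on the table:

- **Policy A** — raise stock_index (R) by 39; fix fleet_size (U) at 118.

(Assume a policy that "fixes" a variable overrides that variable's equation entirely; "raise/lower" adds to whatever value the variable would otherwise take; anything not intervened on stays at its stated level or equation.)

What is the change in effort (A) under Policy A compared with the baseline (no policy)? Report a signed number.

Baseline:
  U = 80
  G = 37
  R = 80 − 3·37 = -31
  Q = -29 + 2·80 − 3·37 + (-31) = -11
  A = 292 + 37 + 3·(-31) − (-11) = 247
Policy A (R + 39, U := 118):
  U = 118
  G = 37
  R = 80 − 3·37 (+39 from intervention) = 8
  Q = -29 + 2·118 − 3·37 + 8 = 104
  A = 292 + 37 + 3·8 − 104 = 249
Change in A: 249 − 247 = 2

2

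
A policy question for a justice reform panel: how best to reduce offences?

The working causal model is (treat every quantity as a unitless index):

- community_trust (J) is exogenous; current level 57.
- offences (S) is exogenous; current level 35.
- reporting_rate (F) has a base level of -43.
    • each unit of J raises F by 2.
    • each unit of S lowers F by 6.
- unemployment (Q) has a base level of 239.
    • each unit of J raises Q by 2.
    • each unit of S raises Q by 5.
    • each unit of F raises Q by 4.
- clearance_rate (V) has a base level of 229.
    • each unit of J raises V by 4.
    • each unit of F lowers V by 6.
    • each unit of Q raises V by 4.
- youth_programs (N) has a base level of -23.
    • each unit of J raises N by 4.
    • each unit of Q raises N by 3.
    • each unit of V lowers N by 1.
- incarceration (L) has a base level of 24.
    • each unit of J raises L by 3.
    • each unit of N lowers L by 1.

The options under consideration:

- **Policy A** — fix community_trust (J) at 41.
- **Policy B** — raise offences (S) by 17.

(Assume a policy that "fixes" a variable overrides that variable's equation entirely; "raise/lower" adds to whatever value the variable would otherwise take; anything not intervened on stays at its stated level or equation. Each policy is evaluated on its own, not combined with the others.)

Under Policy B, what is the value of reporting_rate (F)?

-241

Policy B (S + 17):
  J = 57
  S = 35 + 17 = 52
  F = -43 + 2·57 − 6·52 = -241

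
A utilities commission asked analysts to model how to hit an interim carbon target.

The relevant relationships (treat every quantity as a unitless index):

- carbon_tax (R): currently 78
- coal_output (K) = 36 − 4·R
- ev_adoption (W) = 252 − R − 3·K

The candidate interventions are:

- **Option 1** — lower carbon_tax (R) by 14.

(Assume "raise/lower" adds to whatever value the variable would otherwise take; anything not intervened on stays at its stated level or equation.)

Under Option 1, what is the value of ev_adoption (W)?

Option 1 (R − 14):
  R = 78 − 14 = 64
  K = 36 − 4·64 = -220
  W = 252 − 64 − 3·(-220) = 848

848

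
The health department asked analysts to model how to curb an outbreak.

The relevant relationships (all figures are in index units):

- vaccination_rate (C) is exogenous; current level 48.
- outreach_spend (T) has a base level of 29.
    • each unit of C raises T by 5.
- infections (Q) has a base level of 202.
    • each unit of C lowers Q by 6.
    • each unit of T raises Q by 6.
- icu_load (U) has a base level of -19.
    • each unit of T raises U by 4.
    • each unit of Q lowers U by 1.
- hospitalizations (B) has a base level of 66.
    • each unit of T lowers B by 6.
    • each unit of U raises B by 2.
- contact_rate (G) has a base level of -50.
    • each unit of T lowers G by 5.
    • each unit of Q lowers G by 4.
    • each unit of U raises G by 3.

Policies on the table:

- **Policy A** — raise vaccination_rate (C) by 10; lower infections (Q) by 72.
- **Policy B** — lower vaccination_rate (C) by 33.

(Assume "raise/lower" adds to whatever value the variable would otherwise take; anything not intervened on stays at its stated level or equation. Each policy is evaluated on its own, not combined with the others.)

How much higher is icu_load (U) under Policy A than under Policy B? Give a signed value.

Policy A (C + 10, Q − 72):
  C = 48 + 10 = 58
  T = 29 + 5·58 = 319
  Q = 202 − 6·58 + 6·319 (−72 from intervention) = 1696
  U = -19 + 4·319 − 1696 = -439
Policy B (C − 33):
  C = 48 − 33 = 15
  T = 29 + 5·15 = 104
  Q = 202 − 6·15 + 6·104 = 736
  U = -19 + 4·104 − 736 = -339
U: -439 − (-339) = -100

-100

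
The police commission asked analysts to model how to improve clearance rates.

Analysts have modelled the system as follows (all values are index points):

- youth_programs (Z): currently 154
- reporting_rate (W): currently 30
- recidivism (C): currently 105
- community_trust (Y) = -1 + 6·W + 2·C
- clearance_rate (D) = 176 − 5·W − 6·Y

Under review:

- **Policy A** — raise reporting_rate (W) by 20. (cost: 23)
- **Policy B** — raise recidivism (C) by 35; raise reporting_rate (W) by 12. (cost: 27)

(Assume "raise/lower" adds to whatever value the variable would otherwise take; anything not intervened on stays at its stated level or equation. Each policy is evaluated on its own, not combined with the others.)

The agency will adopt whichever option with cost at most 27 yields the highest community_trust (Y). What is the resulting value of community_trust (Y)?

531

Policy A (W + 20):
  W = 30 + 20 = 50
  C = 105
  Y = -1 + 6·50 + 2·105 = 509
Policy B (C + 35, W + 12):
  W = 30 + 12 = 42
  C = 105 + 35 = 140
  Y = -1 + 6·42 + 2·140 = 531
Comparing — Policy A: Y=509, Policy B: Y=531. Highest is 531 (Policy B).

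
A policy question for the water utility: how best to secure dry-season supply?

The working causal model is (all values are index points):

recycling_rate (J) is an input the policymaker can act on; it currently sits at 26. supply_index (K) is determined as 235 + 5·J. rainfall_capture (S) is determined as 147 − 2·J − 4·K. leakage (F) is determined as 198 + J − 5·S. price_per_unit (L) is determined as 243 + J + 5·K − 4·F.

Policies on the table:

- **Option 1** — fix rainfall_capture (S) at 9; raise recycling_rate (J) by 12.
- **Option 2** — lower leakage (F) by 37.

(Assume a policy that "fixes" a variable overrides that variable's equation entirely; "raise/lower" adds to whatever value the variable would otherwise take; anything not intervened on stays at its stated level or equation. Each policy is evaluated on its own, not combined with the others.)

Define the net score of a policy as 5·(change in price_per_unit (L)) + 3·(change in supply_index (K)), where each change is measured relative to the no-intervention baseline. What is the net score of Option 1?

Baseline:
  J = 26
  K = 235 + 5·26 = 365
  S = 147 − 2·26 − 4·365 = -1365
  F = 198 + 26 − 5·(-1365) = 7049
  L = 243 + 26 + 5·365 − 4·7049 = -26102
Option 1 (S := 9, J + 12):
  J = 26 + 12 = 38
  K = 235 + 5·38 = 425
  S = 9
  F = 198 + 38 − 5·9 = 191
  L = 243 + 38 + 5·425 − 4·191 = 1642
ΔL = 1642 − (-26102) = 27744; ΔK = 425 − 365 = 60
Score = 5·27744 + 3·60 = 138900

138900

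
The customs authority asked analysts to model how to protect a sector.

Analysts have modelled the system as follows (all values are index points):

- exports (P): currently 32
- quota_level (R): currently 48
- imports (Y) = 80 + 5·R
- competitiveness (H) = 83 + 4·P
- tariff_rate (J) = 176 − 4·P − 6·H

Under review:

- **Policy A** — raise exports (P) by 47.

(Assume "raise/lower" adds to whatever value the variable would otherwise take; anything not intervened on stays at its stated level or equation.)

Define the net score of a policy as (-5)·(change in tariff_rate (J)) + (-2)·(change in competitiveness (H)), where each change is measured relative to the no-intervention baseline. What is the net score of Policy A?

6204

Baseline:
  P = 32
  H = 83 + 4·32 = 211
  J = 176 − 4·32 − 6·211 = -1218
Policy A (P + 47):
  P = 32 + 47 = 79
  H = 83 + 4·79 = 399
  J = 176 − 4·79 − 6·399 = -2534
ΔJ = -2534 − (-1218) = -1316; ΔH = 399 − 211 = 188
Score = (-5)·(-1316) + (-2)·188 = 6204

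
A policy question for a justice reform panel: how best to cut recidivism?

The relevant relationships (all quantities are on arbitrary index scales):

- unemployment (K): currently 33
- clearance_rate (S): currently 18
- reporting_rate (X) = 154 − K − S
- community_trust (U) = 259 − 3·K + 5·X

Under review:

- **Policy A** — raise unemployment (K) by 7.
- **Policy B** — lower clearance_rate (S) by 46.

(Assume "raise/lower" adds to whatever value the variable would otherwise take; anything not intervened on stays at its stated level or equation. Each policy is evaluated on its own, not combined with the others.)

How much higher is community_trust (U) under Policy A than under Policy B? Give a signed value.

-286

Policy A (K + 7):
  K = 33 + 7 = 40
  S = 18
  X = 154 − 40 − 18 = 96
  U = 259 − 3·40 + 5·96 = 619
Policy B (S − 46):
  K = 33
  S = 18 − 46 = -28
  X = 154 − 33 − (-28) = 149
  U = 259 − 3·33 + 5·149 = 905
U: 619 − 905 = -286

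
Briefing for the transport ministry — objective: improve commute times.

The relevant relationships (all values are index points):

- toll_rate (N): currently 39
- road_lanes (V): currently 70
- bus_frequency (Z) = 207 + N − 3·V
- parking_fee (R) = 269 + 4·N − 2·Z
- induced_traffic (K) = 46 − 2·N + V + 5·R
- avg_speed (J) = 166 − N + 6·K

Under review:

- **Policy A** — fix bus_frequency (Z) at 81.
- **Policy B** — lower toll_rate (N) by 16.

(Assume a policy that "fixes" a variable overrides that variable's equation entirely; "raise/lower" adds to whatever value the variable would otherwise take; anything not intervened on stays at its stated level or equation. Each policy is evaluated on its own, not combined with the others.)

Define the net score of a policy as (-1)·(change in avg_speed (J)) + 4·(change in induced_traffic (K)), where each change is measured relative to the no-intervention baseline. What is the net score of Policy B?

240

Baseline:
  N = 39
  V = 70
  Z = 207 + 39 − 3·70 = 36
  R = 269 + 4·39 − 2·36 = 353
  K = 46 − 2·39 + 70 + 5·353 = 1803
  J = 166 − 39 + 6·1803 = 10945
Policy B (N − 16):
  N = 39 − 16 = 23
  V = 70
  Z = 207 + 23 − 3·70 = 20
  R = 269 + 4·23 − 2·20 = 321
  K = 46 − 2·23 + 70 + 5·321 = 1675
  J = 166 − 23 + 6·1675 = 10193
ΔJ = 10193 − 10945 = -752; ΔK = 1675 − 1803 = -128
Score = (-1)·(-752) + 4·(-128) = 240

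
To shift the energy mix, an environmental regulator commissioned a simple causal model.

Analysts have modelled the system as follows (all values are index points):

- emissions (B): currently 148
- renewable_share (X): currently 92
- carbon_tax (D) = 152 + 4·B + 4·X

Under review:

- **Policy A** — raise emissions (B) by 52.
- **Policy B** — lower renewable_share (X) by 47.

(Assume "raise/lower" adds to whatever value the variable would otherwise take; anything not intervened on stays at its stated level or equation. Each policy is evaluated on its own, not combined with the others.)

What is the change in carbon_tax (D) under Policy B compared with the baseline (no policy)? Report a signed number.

Baseline:
  B = 148
  X = 92
  D = 152 + 4·148 + 4·92 = 1112
Policy B (X − 47):
  B = 148
  X = 92 − 47 = 45
  D = 152 + 4·148 + 4·45 = 924
Change in D: 924 − 1112 = -188

-188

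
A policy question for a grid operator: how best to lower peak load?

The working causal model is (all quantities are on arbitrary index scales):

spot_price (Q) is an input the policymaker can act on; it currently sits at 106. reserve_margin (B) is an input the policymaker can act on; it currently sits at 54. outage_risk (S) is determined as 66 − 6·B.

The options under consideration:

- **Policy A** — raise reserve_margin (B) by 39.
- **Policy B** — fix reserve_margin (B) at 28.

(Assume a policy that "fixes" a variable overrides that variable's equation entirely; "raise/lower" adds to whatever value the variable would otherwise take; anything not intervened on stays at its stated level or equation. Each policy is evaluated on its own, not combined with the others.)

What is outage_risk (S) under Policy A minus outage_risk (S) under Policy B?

-390

Policy A (B + 39):
  B = 54 + 39 = 93
  S = 66 − 6·93 = -492
Policy B (B := 28):
  B = 28
  S = 66 − 6·28 = -102
S: -492 − (-102) = -390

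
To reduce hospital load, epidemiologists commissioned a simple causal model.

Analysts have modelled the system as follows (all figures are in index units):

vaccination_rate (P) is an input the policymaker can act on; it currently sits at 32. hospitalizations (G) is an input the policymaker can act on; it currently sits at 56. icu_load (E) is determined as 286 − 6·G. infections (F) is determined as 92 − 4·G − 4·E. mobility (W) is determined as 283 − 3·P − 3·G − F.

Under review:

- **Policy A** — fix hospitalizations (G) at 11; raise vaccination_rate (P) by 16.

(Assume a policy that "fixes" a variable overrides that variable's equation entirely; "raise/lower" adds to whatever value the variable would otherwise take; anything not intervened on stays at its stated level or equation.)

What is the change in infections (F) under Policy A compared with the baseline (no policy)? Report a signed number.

Baseline:
  G = 56
  E = 286 − 6·56 = -50
  F = 92 − 4·56 − 4·(-50) = 68
Policy A (G := 11, P + 16):
  G = 11
  E = 286 − 6·11 = 220
  F = 92 − 4·11 − 4·220 = -832
Change in F: -832 − 68 = -900

-900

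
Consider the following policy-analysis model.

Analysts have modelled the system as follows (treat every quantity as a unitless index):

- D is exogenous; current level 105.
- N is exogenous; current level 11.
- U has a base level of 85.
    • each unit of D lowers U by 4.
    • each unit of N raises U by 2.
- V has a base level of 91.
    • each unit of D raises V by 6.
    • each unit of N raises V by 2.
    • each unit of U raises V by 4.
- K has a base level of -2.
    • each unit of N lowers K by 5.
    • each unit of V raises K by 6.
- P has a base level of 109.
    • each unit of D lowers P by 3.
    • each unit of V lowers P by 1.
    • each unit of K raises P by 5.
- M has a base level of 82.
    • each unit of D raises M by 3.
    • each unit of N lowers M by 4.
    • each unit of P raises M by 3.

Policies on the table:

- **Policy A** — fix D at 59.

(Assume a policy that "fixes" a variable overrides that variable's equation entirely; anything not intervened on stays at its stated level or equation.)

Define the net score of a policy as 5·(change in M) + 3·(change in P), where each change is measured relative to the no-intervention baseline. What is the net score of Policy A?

Baseline:
  D = 105
  N = 11
  U = 85 − 4·105 + 2·11 = -313
  V = 91 + 6·105 + 2·11 + 4·(-313) = -509
  K = -2 − 5·11 + 6·(-509) = -3111
  P = 109 − 3·105 − (-509) + 5·(-3111) = -15252
  M = 82 + 3·105 − 4·11 + 3·(-15252) = -45403
Policy A (D := 59):
  D = 59
  N = 11
  U = 85 − 4·59 + 2·11 = -129
  V = 91 + 6·59 + 2·11 + 4·(-129) = -49
  K = -2 − 5·11 + 6·(-49) = -351
  P = 109 − 3·59 − (-49) + 5·(-351) = -1774
  M = 82 + 3·59 − 4·11 + 3·(-1774) = -5107
ΔM = -5107 − (-45403) = 40296; ΔP = -1774 − (-15252) = 13478
Score = 5·40296 + 3·13478 = 241914

241914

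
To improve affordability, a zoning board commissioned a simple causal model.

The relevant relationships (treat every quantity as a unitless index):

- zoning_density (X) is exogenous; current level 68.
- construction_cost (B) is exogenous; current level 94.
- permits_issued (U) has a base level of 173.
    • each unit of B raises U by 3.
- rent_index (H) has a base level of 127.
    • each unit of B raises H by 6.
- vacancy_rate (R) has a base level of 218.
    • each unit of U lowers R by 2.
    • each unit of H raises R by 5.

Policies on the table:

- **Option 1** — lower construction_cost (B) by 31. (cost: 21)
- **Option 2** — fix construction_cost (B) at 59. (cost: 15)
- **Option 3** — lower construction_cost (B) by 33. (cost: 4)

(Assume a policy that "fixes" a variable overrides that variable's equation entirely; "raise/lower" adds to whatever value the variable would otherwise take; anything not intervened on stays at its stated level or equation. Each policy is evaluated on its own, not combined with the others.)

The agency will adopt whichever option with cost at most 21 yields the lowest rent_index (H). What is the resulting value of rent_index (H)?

Option 1 (B − 31):
  B = 94 − 31 = 63
  H = 127 + 6·63 = 505
Option 2 (B := 59):
  B = 59
  H = 127 + 6·59 = 481
Option 3 (B − 33):
  B = 94 − 33 = 61
  H = 127 + 6·61 = 493
Comparing — Option 1: H=505, Option 2: H=481, Option 3: H=493. Lowest is 481 (Option 2).

481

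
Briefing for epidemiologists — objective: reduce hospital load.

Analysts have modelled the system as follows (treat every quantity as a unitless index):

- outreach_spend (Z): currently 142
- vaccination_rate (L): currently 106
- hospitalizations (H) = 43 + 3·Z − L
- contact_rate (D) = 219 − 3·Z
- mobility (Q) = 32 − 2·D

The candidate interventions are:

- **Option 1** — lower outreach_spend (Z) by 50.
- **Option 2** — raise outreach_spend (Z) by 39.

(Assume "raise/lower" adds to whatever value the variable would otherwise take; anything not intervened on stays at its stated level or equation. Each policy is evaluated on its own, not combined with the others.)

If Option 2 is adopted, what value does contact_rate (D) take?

Option 2 (Z + 39):
  Z = 142 + 39 = 181
  D = 219 − 3·181 = -324

-324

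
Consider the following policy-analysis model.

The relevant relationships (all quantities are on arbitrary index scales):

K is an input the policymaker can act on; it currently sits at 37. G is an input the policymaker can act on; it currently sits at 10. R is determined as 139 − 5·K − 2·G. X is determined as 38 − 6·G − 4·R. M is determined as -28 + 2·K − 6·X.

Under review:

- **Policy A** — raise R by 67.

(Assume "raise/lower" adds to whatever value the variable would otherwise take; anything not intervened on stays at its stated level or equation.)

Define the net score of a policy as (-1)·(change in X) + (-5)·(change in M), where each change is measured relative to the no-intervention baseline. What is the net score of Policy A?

Baseline:
  K = 37
  G = 10
  R = 139 − 5·37 − 2·10 = -66
  X = 38 − 6·10 − 4·(-66) = 242
  M = -28 + 2·37 − 6·242 = -1406
Policy A (R + 67):
  K = 37
  G = 10
  R = 139 − 5·37 − 2·10 (+67 from intervention) = 1
  X = 38 − 6·10 − 4·1 = -26
  M = -28 + 2·37 − 6·(-26) = 202
ΔX = -26 − 242 = -268; ΔM = 202 − (-1406) = 1608
Score = (-1)·(-268) + (-5)·1608 = -7772

-7772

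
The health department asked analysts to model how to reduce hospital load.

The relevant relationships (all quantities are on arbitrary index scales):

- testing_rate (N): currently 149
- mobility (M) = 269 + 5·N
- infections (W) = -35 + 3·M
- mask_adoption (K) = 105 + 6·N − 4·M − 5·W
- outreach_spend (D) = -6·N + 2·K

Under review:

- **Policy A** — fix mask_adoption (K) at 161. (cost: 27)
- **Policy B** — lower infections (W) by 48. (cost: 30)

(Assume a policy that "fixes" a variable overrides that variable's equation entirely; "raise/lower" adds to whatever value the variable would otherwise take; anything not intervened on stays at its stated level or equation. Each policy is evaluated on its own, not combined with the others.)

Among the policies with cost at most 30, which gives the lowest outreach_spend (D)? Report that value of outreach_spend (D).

-36598

Policy A (K := 161):
  N = 149
  M = 269 + 5·149 = 1014
  W = -35 + 3·1014 = 3007
  K = 161
  D = 0 − 6·149 + 2·161 = -572
Policy B (W − 48):
  N = 149
  M = 269 + 5·149 = 1014
  W = -35 + 3·1014 (−48 from intervention) = 2959
  K = 105 + 6·149 − 4·1014 − 5·2959 = -17852
  D = 0 − 6·149 + 2·(-17852) = -36598
Comparing — Policy A: D=-572, Policy B: D=-36598. Lowest is -36598 (Policy B).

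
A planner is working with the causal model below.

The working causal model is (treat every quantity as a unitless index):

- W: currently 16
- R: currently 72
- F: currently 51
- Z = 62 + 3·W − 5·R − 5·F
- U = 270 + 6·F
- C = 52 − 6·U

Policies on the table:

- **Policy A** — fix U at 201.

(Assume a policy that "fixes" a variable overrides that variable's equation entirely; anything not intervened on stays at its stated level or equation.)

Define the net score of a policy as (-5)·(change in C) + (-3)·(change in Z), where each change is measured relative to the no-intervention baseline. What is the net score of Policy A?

-11250

Baseline:
  W = 16
  R = 72
  F = 51
  Z = 62 + 3·16 − 5·72 − 5·51 = -505
  U = 270 + 6·51 = 576
  C = 52 − 6·576 = -3404
Policy A (U := 201):
  W = 16
  R = 72
  F = 51
  Z = 62 + 3·16 − 5·72 − 5·51 = -505
  U = 201
  C = 52 − 6·201 = -1154
ΔC = -1154 − (-3404) = 2250; ΔZ = -505 − (-505) = 0
Score = (-5)·2250 + (-3)·0 = -11250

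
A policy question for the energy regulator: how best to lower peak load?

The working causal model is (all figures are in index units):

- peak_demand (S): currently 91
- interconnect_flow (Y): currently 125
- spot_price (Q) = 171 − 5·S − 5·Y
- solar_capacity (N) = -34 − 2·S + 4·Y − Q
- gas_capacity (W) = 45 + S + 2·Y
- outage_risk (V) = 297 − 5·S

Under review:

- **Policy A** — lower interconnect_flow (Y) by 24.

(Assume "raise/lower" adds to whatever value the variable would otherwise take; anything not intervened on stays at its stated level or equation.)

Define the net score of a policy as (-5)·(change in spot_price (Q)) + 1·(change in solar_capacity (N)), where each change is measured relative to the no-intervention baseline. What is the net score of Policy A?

Baseline:
  S = 91
  Y = 125
  Q = 171 − 5·91 − 5·125 = -909
  N = -34 − 2·91 + 4·125 − (-909) = 1193
Policy A (Y − 24):
  S = 91
  Y = 125 − 24 = 101
  Q = 171 − 5·91 − 5·101 = -789
  N = -34 − 2·91 + 4·101 − (-789) = 977
ΔQ = -789 − (-909) = 120; ΔN = 977 − 1193 = -216
Score = (-5)·120 + 1·(-216) = -816

-816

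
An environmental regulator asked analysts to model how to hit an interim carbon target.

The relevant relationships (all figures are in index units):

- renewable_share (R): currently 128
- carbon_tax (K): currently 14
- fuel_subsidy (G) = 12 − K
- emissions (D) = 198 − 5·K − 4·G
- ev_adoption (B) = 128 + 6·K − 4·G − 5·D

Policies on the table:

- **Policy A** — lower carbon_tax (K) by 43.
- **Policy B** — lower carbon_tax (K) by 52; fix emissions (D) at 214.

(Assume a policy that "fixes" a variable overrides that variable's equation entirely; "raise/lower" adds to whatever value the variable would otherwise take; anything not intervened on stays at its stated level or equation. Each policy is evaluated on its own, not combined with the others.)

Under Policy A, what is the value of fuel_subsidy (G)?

Policy A (K − 43):
  K = 14 − 43 = -29
  G = 12 − (-29) = 41

41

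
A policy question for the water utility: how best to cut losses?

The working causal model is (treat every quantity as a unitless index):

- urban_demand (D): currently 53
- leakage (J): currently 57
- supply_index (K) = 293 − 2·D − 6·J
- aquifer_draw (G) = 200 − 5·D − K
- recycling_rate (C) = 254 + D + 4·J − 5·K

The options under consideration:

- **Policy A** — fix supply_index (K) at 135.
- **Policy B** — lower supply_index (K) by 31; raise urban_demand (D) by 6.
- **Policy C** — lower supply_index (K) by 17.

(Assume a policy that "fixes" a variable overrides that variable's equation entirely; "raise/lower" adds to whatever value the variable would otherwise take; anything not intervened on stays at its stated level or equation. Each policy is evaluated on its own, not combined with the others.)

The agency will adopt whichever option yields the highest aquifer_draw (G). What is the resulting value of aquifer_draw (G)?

107

Policy A (K := 135):
  D = 53
  J = 57
  K = 135
  G = 200 − 5·53 − 135 = -200
Policy B (K − 31, D + 6):
  D = 53 + 6 = 59
  J = 57
  K = 293 − 2·59 − 6·57 (−31 from intervention) = -198
  G = 200 − 5·59 − (-198) = 103
Policy C (K − 17):
  D = 53
  J = 57
  K = 293 − 2·53 − 6·57 (−17 from intervention) = -172
  G = 200 − 5·53 − (-172) = 107
Comparing — Policy A: G=-200, Policy B: G=103, Policy C: G=107. Highest is 107 (Policy C).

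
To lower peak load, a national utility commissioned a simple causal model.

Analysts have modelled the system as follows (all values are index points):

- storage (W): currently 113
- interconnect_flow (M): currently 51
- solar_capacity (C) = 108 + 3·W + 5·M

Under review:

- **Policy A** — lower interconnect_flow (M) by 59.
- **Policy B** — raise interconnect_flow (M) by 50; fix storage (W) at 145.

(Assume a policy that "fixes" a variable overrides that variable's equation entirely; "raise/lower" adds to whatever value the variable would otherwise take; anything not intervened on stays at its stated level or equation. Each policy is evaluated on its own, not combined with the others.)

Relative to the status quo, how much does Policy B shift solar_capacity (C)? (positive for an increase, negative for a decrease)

Baseline:
  W = 113
  M = 51
  C = 108 + 3·113 + 5·51 = 702
Policy B (M + 50, W := 145):
  W = 145
  M = 51 + 50 = 101
  C = 108 + 3·145 + 5·101 = 1048
Change in C: 1048 − 702 = 346

346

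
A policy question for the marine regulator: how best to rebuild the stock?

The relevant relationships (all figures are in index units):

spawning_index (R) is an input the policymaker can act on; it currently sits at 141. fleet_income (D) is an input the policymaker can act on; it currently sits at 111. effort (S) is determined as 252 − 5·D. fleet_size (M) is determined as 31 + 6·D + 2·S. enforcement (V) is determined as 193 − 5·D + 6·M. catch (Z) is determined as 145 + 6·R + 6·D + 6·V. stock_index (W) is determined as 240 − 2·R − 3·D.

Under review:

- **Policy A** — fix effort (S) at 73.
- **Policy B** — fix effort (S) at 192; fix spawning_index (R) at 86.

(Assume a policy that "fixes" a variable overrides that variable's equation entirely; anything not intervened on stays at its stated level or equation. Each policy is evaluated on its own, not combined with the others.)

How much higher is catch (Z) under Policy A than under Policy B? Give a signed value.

-8238

Policy A (S := 73):
  R = 141
  D = 111
  S = 73
  M = 31 + 6·111 + 2·73 = 843
  V = 193 − 5·111 + 6·843 = 4696
  Z = 145 + 6·141 + 6·111 + 6·4696 = 29833
Policy B (S := 192, R := 86):
  R = 86
  D = 111
  S = 192
  M = 31 + 6·111 + 2·192 = 1081
  V = 193 − 5·111 + 6·1081 = 6124
  Z = 145 + 6·86 + 6·111 + 6·6124 = 38071
Z: 29833 − 38071 = -8238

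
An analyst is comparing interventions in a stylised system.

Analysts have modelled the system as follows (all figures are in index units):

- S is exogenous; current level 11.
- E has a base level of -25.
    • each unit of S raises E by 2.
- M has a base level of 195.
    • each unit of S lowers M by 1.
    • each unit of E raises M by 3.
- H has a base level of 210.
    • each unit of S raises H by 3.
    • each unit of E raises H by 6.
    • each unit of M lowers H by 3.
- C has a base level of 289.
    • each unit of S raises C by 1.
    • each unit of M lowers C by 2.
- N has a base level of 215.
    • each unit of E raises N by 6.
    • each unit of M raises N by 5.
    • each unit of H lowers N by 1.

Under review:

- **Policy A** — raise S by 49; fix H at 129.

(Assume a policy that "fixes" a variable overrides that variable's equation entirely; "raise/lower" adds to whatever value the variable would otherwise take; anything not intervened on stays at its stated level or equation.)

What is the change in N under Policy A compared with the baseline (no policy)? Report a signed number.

Baseline:
  S = 11
  E = -25 + 2·11 = -3
  M = 195 − 11 + 3·(-3) = 175
  H = 210 + 3·11 + 6·(-3) − 3·175 = -300
  N = 215 + 6·(-3) + 5·175 − (-300) = 1372
Policy A (S + 49, H := 129):
  S = 11 + 49 = 60
  E = -25 + 2·60 = 95
  M = 195 − 60 + 3·95 = 420
  H = 129
  N = 215 + 6·95 + 5·420 − 129 = 2756
Change in N: 2756 − 1372 = 1384

1384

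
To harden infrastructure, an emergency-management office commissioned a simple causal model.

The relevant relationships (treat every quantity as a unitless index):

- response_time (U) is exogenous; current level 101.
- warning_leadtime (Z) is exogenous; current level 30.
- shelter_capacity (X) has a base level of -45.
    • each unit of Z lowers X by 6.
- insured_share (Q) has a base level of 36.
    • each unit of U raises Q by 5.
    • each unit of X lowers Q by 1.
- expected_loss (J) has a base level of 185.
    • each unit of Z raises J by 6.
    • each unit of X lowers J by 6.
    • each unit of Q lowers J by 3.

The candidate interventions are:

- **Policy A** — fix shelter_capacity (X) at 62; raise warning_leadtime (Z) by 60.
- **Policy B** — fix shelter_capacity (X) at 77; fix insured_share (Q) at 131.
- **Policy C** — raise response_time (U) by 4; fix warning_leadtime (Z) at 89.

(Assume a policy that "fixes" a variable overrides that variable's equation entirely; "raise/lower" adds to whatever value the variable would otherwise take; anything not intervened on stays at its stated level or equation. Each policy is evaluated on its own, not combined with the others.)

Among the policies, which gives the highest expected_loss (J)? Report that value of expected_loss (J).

773

Policy A (X := 62, Z + 60):
  U = 101
  Z = 30 + 60 = 90
  X = 62
  Q = 36 + 5·101 − 62 = 479
  J = 185 + 6·90 − 6·62 − 3·479 = -1084
Policy B (X := 77, Q := 131):
  U = 101
  Z = 30
  X = 77
  Q = 131
  J = 185 + 6·30 − 6·77 − 3·131 = -490
Policy C (U + 4, Z := 89):
  U = 101 + 4 = 105
  Z = 89
  X = -45 − 6·89 = -579
  Q = 36 + 5·105 − (-579) = 1140
  J = 185 + 6·89 − 6·(-579) − 3·1140 = 773
Comparing — Policy A: J=-1084, Policy B: J=-490, Policy C: J=773. Highest is 773 (Policy C).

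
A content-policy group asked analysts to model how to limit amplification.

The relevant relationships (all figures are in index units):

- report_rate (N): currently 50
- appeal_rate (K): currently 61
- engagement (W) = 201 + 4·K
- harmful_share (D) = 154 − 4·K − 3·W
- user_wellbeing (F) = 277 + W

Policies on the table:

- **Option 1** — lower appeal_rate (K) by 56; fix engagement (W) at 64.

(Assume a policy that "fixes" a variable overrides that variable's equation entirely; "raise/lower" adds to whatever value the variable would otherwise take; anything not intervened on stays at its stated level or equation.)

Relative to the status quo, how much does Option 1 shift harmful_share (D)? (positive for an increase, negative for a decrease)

Baseline:
  K = 61
  W = 201 + 4·61 = 445
  D = 154 − 4·61 − 3·445 = -1425
Option 1 (K − 56, W := 64):
  K = 61 − 56 = 5
  W = 64
  D = 154 − 4·5 − 3·64 = -58
Change in D: -58 − (-1425) = 1367

1367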